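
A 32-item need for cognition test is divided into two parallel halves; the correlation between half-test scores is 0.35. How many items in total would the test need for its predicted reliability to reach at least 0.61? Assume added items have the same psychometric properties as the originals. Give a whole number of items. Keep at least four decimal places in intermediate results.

Corrected full-test reliability: r_full = 2 × 0.35 / (1 + 0.35) ≈ 0.5185
Solve Spearman-Brown for n: n = 0.61(1 − 0.5185) / [0.5185(1 − 0.61)] = 1.4525
Required items = 1.4525 × 32 = 46.48, so 47 items.

47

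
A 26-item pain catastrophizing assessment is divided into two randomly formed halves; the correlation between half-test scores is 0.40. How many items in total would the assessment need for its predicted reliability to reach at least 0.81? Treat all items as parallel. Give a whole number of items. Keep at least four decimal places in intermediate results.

Corrected full-test reliability: r_full = 2 × 0.40 / (1 + 0.40) ≈ 0.5714
Solve Spearman-Brown for n: n = 0.81(1 − 0.5714) / [0.5714(1 − 0.81)] = 3.1977
Items = 3.1977 × 26 ≈ 83.14 → 84

84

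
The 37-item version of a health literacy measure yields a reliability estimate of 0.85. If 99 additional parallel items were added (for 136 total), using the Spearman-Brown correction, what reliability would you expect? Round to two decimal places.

n = 136/37 = 3.6757
Spearman-Brown: r_new = n·r / (1 + (n − 1)·r)
r_new = (3.6757 × 0.85) / (1 + (3.6757 − 1) × 0.85)
     = 3.1243 / 3.2743 = 0.9542

0.95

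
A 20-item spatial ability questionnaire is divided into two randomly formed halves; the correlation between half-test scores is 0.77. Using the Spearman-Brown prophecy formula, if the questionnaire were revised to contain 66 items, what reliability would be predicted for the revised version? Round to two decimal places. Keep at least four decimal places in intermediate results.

First correct the split-half correlation to full-test reliability: r_full = 2 × 0.77 / (1 + 0.77) ≈ 0.8701
Length factor from 20 to 66 items: n = 66/20 = 3.3000
r_new = n·r_full / (1 + (n − 1)·r_full) = 2.8713 / 3.0012 ≈ 0.9567

0.96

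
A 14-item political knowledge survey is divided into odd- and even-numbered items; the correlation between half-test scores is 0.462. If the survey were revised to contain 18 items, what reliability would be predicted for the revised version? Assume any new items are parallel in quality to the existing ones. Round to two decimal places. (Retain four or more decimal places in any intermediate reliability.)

Spearman-Brown correction (n = 2): r_full = 2·0.462/(1 + 0.462) = 0.6320
Length factor from 14 to 18 items: n = 18/14 = 1.2857
r_new = n·r_full / (1 + (n − 1)·r_full) = 0.8126 / 1.1806 ≈ 0.6883

0.69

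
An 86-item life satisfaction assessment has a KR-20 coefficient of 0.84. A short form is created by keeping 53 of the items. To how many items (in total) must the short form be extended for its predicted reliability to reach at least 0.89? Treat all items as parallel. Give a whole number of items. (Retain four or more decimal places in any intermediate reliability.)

133

First, r for the 53-item form: n = 53/86 = 0.6163, so r_53 = 0.6163·0.84/(1 + (0.6163 − 1)·0.84) = 0.7639
Then solve for n' with r_old = 0.7639, r_target = 0.89: n' = 0.89(1 − 0.7639)/[0.7639(1 − 0.89)] = 2.5007
Total items = 2.5007 × 53 = 132.54, rounded up to 133.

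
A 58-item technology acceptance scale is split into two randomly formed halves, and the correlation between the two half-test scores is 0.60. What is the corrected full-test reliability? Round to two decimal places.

0.75

r_full = 2(0.60) / (1 + 0.60)
       = 1.2000 / 1.6000 = 0.7500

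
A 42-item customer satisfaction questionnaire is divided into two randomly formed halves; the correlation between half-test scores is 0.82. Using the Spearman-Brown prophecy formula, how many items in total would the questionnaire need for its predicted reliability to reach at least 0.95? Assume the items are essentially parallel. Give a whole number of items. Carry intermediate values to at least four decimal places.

Corrected full-test reliability: r_full = 2 × 0.82 / (1 + 0.82) ≈ 0.9011
n = r_tgt(1 − r_full) / [r_full(1 − r_tgt)] = 0.95 × 0.0989 / (0.9011 × 0.05) ≈ 2.0853
Required items = 2.0853 × 42 = 87.58, so 88 items.

88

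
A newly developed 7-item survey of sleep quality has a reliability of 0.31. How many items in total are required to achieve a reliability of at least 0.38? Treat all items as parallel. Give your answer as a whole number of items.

10

Spearman-Brown solved for the length factor n:
n = r_target (1 − r_old) / [ r_old (1 − r_target) ]
n = [0.38 × 0.69] / [0.31 × 0.62]
  = 0.2622 / 0.1922 = 1.3642
1.3642 × 7 = 9.55 → 10 items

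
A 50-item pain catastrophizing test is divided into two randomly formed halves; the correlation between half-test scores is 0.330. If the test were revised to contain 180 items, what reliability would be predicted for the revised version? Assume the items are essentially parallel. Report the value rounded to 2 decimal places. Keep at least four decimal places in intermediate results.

0.78

Spearman-Brown correction (n = 2): r_full = 2·0.330/(1 + 0.330) = 0.4962
Length factor from 50 to 180 items: n = 180/50 = 3.6000
r_new = n·r_full / (1 + (n − 1)·r_full) = 1.7863 / 2.2901 ≈ 0.7800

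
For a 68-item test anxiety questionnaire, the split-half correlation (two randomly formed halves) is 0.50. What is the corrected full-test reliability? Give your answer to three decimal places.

The full test is twice the length of either half (n = 2).
r_full = 2r_hh / (1 + r_hh) = 2 × 0.50 / (1 + 0.50)
r_full = 1.0000 / 1.5000 ≈ 0.6667

0.667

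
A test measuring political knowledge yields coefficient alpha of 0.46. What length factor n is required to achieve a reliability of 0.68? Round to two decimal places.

2.49

n = 0.68 × (1 − 0.46) / [ 0.46 × (1 − 0.68) ]
  = 0.3672 / 0.1472 = 2.4946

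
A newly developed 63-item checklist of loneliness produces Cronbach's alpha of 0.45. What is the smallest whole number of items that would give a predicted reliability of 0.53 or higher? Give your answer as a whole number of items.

Spearman-Brown solved for the length factor n:
n = r*(1 − r) / [ r (1 − r*) ]
n = 0.53 × (1 − 0.45) / [ 0.45 × (1 − 0.53) ]
  = 0.2915 / 0.2115 = 1.3783
1.3783 × 63 = 86.83 → 87 items

87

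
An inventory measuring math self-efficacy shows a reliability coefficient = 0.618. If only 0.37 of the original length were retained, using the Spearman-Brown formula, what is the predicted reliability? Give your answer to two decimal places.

Apply the Spearman-Brown prophecy formula, r' = nr / [1 + (n − 1)r]:
r_new = 0.37·0.618 / [1 + (0.37 − 1)·0.618]
r_new = 0.2287 / 0.6107 ≈ 0.3745

0.37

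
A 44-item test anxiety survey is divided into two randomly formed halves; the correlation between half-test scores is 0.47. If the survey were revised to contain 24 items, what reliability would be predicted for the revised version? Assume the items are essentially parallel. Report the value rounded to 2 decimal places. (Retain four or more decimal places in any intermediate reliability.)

0.49

Spearman-Brown correction (n = 2): r_full = 2·0.47/(1 + 0.47) = 0.6395
Then adjust to 24 items: n = 24/44 = 0.5455
r_new = n·r_full / (1 + (n − 1)·r_full) = 0.3488 / 0.7093 ≈ 0.4918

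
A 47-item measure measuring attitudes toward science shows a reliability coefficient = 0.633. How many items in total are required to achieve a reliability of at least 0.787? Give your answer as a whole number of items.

101

Rearranging the Spearman-Brown formula for n,
n = r*(1 − r) / [ r (1 − r*) ]
n = 0.787 × (1 − 0.633) / [ 0.633 × (1 − 0.787) ]
  = 0.288829 / 0.134829 = 2.1422
So the test needs 2.1422 × 47 ≈ 100.68 items; rounding up, 101.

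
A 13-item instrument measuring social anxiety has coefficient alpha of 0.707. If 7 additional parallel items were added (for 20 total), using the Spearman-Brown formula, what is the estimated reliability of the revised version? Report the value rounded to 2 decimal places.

Length ratio n = 20/13 = 1.5385
By Spearman-Brown, r_new = n r / (1 + (n − 1) r).
r_new = 1.5385·0.707 / [1 + (1.5385 − 1)·0.707]
r_new = 1.0877 / 1.3807 ≈ 0.7878

0.79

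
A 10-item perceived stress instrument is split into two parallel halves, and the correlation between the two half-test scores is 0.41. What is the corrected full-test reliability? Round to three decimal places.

Each half is half the length of the full test, so the full test is n = 2 times a half.
r_full = 2r_hh / (1 + r_hh) = 2 × 0.41 / (1 + 0.41)
       = 0.8200 / 1.4100 = 0.5816

0.582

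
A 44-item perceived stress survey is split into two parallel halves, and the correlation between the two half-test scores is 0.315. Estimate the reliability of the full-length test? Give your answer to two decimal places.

The full test is twice the length of either half (n = 2).
r_full = 2(0.315) / (1 + 0.315)
       = 0.6300 / 1.3150 = 0.4791

0.48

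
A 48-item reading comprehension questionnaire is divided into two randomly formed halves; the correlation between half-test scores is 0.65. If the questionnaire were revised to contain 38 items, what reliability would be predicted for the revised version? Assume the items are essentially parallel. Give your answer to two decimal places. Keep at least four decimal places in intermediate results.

0.75

Full-test reliability from the split-half r: r_full = 2(0.65)/(1 + 0.65) = 0.7879
Then adjust to 38 items: n = 38/48 = 0.7917
r_new = n·r_full / (1 + (n − 1)·r_full) = 0.6238 / 0.8359 ≈ 0.7463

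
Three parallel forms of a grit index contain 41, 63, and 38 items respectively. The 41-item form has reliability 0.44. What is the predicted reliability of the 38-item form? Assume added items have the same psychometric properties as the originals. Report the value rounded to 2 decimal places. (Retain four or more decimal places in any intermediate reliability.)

0.42

Only the ratio of lengths matters: n = 38/41 = 0.9268
r_{38} = n·r / (1 + (n − 1)·r) = 0.4078 / 0.9678 ≈ 0.4214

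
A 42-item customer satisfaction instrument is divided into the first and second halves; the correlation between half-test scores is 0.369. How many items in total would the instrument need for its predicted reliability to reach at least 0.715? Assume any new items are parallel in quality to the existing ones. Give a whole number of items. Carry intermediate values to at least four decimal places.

91

Corrected full-test reliability: r_full = 2 × 0.369 / (1 + 0.369) ≈ 0.5391
n = r_tgt(1 − r_full) / [r_full(1 − r_tgt)] = 0.715 × 0.4609 / (0.5391 × 0.285) ≈ 2.1449
Items = 2.1449 × 42 ≈ 90.09 → 91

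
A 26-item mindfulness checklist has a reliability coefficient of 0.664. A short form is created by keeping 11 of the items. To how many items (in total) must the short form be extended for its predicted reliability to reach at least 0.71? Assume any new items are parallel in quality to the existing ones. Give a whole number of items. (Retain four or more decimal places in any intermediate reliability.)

First, r for the 11-item form: n = 11/26 = 0.4231, so r_11 = 0.4231·0.664/(1 + (0.4231 − 1)·0.664) = 0.4554
Length factor from the short form to reach 0.71: n' = 0.71(1 − 0.4554) / [0.4554(1 − 0.71)] ≈ 2.9278
Items = 2.9278 × 11 ≈ 32.21 → 33

33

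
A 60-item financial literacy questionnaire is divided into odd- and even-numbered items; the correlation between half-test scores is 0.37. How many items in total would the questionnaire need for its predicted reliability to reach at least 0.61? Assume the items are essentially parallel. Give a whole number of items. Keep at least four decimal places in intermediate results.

80

Corrected full-test reliability: r_full = 2 × 0.37 / (1 + 0.37) ≈ 0.5401
n = r_tgt(1 − r_full) / [r_full(1 − r_tgt)] = 0.61 × 0.4599 / (0.5401 × 0.39) ≈ 1.3318
Required items = 1.3318 × 60 = 79.91, so 80 items.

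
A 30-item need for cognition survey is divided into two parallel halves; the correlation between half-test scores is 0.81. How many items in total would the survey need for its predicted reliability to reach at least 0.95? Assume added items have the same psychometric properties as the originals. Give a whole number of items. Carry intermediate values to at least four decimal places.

r_full = 2(0.81)/(1 + 0.81) = 0.8950
Solve Spearman-Brown for n: n = 0.95(1 − 0.8950) / [0.8950(1 − 0.95)] = 2.2291
Items = 2.2291 × 30 ≈ 66.87 → 67

67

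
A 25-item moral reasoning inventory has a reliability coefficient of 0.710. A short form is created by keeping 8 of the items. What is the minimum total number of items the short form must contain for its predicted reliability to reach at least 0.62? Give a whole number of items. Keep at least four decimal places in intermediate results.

Short-form reliability: n = 8/25 = 0.3200; r_8 = n·r/(1+(n−1)r) ≈ 0.4393
Then solve for n' with r_old = 0.4393, r_target = 0.62: n' = 0.62(1 − 0.4393)/[0.4393(1 − 0.62)] = 2.0825
Total items = 2.0825 × 8 = 16.66, rounded up to 17.

17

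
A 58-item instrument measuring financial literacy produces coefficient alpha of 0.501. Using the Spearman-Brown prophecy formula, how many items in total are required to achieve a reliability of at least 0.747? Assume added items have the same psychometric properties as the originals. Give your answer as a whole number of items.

171

Invert Spearman-Brown to solve for n:
n = r_target (1 − r_old) / [ r_old (1 − r_target) ]
n = 0.747(1 − 0.501) / [0.501(1 − 0.747)]
n = 0.372753 / 0.126753 ≈ 2.9408
Items needed = n × 58 = 2.9408 × 58 ≈ 170.57 → round up to 171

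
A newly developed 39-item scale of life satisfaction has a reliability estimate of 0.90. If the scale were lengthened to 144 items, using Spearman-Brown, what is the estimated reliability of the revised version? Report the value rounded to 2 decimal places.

0.97

Length ratio n = 144/39 = 3.6923
Spearman-Brown: r_new = n·r / (1 + (n − 1)·r)
r_new = (3.6923 × 0.90) / (1 + (3.6923 − 1) × 0.90)
     = 3.3231 / 3.4231 = 0.9708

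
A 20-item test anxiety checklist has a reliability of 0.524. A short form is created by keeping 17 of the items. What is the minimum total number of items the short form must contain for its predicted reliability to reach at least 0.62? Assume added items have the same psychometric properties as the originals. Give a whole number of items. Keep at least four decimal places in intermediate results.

30

Short-form reliability: n = 17/20 = 0.8500; r_17 = n·r/(1+(n−1)r) ≈ 0.4834
Then solve for n' with r_old = 0.4834, r_target = 0.62: n' = 0.62(1 − 0.4834)/[0.4834(1 − 0.62)] = 1.7436
Total items = 1.7436 × 17 = 29.64, rounded up to 30.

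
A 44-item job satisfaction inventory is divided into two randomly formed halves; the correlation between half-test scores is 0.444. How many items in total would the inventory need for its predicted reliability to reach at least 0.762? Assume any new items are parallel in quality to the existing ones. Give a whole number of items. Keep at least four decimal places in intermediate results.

Corrected full-test reliability: r_full = 2 × 0.444 / (1 + 0.444) ≈ 0.6150
Solve Spearman-Brown for n: n = 0.762(1 − 0.6150) / [0.6150(1 − 0.762)] = 2.0043
Items = 2.0043 × 44 ≈ 88.19 → 89

89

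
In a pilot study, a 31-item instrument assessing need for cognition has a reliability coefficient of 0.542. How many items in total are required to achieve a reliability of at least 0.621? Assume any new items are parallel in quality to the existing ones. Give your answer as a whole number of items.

43

n = 0.621 × (1 − 0.542) / [ 0.542 × (1 − 0.621) ]
n = 0.284418 / 0.205418 ≈ 1.3846
So the test needs 1.3846 × 31 ≈ 42.92 items; rounding up, 43.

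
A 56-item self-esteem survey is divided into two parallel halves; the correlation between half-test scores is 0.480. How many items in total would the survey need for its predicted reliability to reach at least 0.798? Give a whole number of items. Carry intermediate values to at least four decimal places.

120

Corrected full-test reliability: r_full = 2 × 0.480 / (1 + 0.480) ≈ 0.6486
n = r_tgt(1 − r_full) / [r_full(1 − r_tgt)] = 0.798 × 0.3514 / (0.6486 × 0.202) ≈ 2.1403
Items = 2.1403 × 56 ≈ 119.86 → 120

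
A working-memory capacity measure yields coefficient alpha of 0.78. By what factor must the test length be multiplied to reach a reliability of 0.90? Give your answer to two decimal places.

Invert Spearman-Brown to solve for n:
n = r_target (1 − r_old) / [ r_old (1 − r_target) ]
n = [0.90 × 0.22] / [0.78 × 0.10]
n = 0.1980 / 0.0780 ≈ 2.5385

2.54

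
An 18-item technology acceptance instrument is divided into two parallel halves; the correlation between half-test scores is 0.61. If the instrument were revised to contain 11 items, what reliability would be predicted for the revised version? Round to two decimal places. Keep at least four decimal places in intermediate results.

Full-test reliability from the split-half r: r_full = 2(0.61)/(1 + 0.61) = 0.7578
Then adjust to 11 items: n = 11/18 = 0.6111
r_new = n·r_full / (1 + (n − 1)·r_full) = 0.4631 / 0.7053 ≈ 0.6566

0.66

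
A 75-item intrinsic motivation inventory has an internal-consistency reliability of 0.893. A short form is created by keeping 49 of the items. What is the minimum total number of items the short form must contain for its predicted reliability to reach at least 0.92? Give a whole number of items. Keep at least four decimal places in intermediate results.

First, r for the 49-item form: n = 49/75 = 0.6533, so r_49 = 0.6533·0.893/(1 + (0.6533 − 1)·0.893) = 0.8450
Length factor from the short form to reach 0.92: n' = 0.92(1 − 0.8450) / [0.8450(1 − 0.92)] ≈ 2.1095
Total items = 2.1095 × 49 = 103.37, rounded up to 104.

104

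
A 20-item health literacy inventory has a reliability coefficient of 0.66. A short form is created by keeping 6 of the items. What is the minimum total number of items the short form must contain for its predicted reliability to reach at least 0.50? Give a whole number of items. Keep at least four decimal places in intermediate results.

Short-form reliability: n = 6/20 = 0.3000; r_6 = n·r/(1+(n−1)r) ≈ 0.3680
Length factor from the short form to reach 0.50: n' = 0.50(1 − 0.3680) / [0.3680(1 − 0.50)] ≈ 1.7174
Total items = 1.7174 × 6 = 10.30, rounded up to 11.

11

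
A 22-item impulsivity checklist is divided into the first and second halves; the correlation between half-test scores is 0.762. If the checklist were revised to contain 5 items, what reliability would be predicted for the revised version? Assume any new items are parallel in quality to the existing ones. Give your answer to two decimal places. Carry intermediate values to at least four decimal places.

0.59

First correct the split-half correlation to full-test reliability: r_full = 2 × 0.762 / (1 + 0.762) ≈ 0.8649
Length factor from 22 to 5 items: n = 5/22 = 0.2273
r_new = n·r_full / (1 + (n − 1)·r_full) = 0.1966 / 0.3317 ≈ 0.5927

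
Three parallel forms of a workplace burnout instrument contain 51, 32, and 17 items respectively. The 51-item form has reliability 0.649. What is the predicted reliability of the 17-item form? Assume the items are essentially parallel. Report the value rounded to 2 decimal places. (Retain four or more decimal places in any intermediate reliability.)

0.38

Only the ratio of lengths matters: n = 17/51 = 0.3333
r_{17} = n·r / (1 + (n − 1)·r) = 0.2163 / 0.5673 ≈ 0.3813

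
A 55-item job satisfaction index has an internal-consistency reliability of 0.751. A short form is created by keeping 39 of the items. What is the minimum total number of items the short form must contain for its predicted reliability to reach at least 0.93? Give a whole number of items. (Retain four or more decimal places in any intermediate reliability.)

First, r for the 39-item form: n = 39/55 = 0.7091, so r_39 = 0.7091·0.751/(1 + (0.7091 − 1)·0.751) = 0.6814
Then solve for n' with r_old = 0.6814, r_target = 0.93: n' = 0.93(1 − 0.6814)/[0.6814(1 − 0.93)] = 6.2120
Total items = 6.2120 × 39 = 242.27, rounded up to 243.

243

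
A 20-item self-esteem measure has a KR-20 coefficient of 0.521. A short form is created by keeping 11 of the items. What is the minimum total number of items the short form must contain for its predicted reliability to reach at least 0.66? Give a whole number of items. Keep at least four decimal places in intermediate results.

36

Short-form reliability: n = 11/20 = 0.5500; r_11 = n·r/(1+(n−1)r) ≈ 0.3743
Then solve for n' with r_old = 0.3743, r_target = 0.66: n' = 0.66(1 − 0.3743)/[0.3743(1 − 0.66)] = 3.2450
Items = 3.2450 × 11 ≈ 35.70 → 36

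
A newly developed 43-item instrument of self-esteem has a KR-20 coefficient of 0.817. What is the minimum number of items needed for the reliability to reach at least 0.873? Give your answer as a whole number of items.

n = 0.873(1 − 0.817) / [0.817(1 − 0.873)]
  = 0.159759 / 0.103759 = 1.5397
1.5397 × 43 = 66.21 → 67 items

67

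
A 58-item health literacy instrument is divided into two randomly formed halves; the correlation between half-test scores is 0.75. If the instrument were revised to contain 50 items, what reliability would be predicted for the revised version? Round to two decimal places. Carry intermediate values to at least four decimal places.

Spearman-Brown correction (n = 2): r_full = 2·0.75/(1 + 0.75) = 0.8571
Length factor from 58 to 50 items: n = 50/58 = 0.8621
r_new = n·r_full / (1 + (n − 1)·r_full) = 0.7389 / 0.8818 ≈ 0.8379

0.84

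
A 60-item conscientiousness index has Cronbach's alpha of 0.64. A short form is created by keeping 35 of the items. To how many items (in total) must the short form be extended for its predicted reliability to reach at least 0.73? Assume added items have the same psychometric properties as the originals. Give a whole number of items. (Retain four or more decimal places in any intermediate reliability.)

92

First, r for the 35-item form: n = 35/60 = 0.5833, so r_35 = 0.5833·0.64/(1 + (0.5833 − 1)·0.64) = 0.5091
Then solve for n' with r_old = 0.5091, r_target = 0.73: n' = 0.73(1 − 0.5091)/[0.5091(1 − 0.73)] = 2.6070
Total items = 2.6070 × 35 = 91.25, rounded up to 92.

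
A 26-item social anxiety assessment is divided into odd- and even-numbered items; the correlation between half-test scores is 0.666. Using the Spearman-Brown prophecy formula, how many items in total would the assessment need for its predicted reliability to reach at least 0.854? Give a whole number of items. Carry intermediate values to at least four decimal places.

Corrected full-test reliability: r_full = 2 × 0.666 / (1 + 0.666) ≈ 0.7995
Solve Spearman-Brown for n: n = 0.854(1 − 0.7995) / [0.7995(1 − 0.854)] = 1.4669
Required items = 1.4669 × 26 = 38.14, so 39 items.

39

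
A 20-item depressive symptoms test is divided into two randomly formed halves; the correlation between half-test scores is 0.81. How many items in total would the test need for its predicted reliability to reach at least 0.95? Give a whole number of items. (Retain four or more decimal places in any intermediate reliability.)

45

Corrected full-test reliability: r_full = 2 × 0.81 / (1 + 0.81) ≈ 0.8950
Solve Spearman-Brown for n: n = 0.95(1 − 0.8950) / [0.8950(1 − 0.95)] = 2.2291
Required items = 2.2291 × 20 = 44.58, so 45 items.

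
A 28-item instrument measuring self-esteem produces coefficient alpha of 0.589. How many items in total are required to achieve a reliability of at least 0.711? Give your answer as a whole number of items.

n = [0.711 × 0.411] / [0.589 × 0.289]
n = 0.292221 / 0.170221 ≈ 1.7167
1.7167 × 28 = 48.07 → 49 items

49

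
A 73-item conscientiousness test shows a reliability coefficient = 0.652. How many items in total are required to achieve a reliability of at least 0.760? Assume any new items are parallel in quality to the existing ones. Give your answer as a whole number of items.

124

Spearman-Brown solved for the length factor n:
n = r_target (1 − r_old) / [ r_old (1 − r_target) ]
n = [0.760 × 0.348] / [0.652 × 0.240]
n = 0.264480 / 0.156480 ≈ 1.6902
So the test needs 1.6902 × 73 ≈ 123.38 items; rounding up, 124.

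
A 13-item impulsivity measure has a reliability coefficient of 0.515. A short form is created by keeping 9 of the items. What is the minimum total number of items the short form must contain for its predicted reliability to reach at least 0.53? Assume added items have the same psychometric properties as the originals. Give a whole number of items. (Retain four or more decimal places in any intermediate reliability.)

First, r for the 9-item form: n = 9/13 = 0.6923, so r_9 = 0.6923·0.515/(1 + (0.6923 − 1)·0.515) = 0.4237
Then solve for n' with r_old = 0.4237, r_target = 0.53: n' = 0.53(1 − 0.4237)/[0.4237(1 − 0.53)] = 1.5338
Items = 1.5338 × 9 ≈ 13.80 → 14

14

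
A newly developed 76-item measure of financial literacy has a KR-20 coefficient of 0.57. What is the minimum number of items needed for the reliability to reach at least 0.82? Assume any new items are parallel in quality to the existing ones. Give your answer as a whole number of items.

262

Invert Spearman-Brown to solve for n:
n = r*(1 − r) / [ r (1 − r*) ]
n = [0.82 × 0.43] / [0.57 × 0.18]
  = 0.3526 / 0.1026 = 3.4366
3.4366 × 76 = 261.18 → 262 items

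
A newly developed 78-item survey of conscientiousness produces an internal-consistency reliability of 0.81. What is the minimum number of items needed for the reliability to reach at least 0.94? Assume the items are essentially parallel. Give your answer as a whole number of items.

287

n = [0.94 × 0.19] / [0.81 × 0.06]
  = 0.1786 / 0.0486 = 3.6749
So the test needs 3.6749 × 78 ≈ 286.64 items; rounding up, 287.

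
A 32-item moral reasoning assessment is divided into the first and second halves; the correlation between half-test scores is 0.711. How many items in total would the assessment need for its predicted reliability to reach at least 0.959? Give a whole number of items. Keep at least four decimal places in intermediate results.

r_full = 2(0.711)/(1 + 0.711) = 0.8311
Solve Spearman-Brown for n: n = 0.959(1 − 0.8311) / [0.8311(1 − 0.959)] = 4.7535
Items = 4.7535 × 32 ≈ 152.11 → 153

153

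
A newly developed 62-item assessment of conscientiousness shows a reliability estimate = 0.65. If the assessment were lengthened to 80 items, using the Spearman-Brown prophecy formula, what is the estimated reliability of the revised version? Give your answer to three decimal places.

0.706

The new length is 80/62 = 1.2903 times the old.
r_new = (1.2903 × 0.65) / (1 + (1.2903 − 1) × 0.65)
     = 0.8387 / 1.1887 = 0.7056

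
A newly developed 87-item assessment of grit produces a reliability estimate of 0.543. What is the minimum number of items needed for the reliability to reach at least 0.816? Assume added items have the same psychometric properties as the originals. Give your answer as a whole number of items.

Spearman-Brown solved for the length factor n:
n = r_target (1 − r_old) / [ r_old (1 − r_target) ]
n = [0.816 × 0.457] / [0.543 × 0.184]
n = 0.372912 / 0.099912 ≈ 3.7324
Items needed = n × 87 = 3.7324 × 87 ≈ 324.72 → round up to 325

325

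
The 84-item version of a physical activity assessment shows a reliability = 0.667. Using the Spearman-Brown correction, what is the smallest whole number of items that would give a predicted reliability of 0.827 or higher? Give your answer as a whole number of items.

201

Rearranging the Spearman-Brown formula for n,
n = r_target (1 − r_old) / [ r_old (1 − r_target) ]
n = 0.827 × (1 − 0.667) / [ 0.667 × (1 − 0.827) ]
  = 0.275391 / 0.115391 = 2.3866
So the test needs 2.3866 × 84 ≈ 200.47 items; rounding up, 201.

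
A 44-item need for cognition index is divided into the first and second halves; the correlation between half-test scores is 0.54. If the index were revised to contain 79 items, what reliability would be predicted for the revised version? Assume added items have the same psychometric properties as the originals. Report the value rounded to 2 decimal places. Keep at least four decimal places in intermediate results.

0.81

Full-test reliability from the split-half r: r_full = 2(0.54)/(1 + 0.54) = 0.7013
Length factor from 44 to 79 items: n = 79/44 = 1.7955
r_new = n·r_full / (1 + (n − 1)·r_full) = 1.2592 / 1.5579 ≈ 0.8083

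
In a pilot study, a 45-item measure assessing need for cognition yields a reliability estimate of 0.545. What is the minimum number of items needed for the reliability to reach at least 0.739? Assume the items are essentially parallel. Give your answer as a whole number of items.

Rearranging the Spearman-Brown formula for n,
n = r*(1 − r) / [ r (1 − r*) ]
n = [0.739 × 0.455] / [0.545 × 0.261]
n = 0.336245 / 0.142245 ≈ 2.3638
Items needed = n × 45 = 2.3638 × 45 ≈ 106.37 → round up to 107

107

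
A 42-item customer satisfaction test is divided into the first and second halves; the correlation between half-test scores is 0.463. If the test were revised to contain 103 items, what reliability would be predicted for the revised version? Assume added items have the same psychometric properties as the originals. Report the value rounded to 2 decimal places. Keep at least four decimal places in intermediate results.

0.81

First correct the split-half correlation to full-test reliability: r_full = 2 × 0.463 / (1 + 0.463) ≈ 0.6329
Length factor from 42 to 103 items: n = 103/42 = 2.4524
r_new = n·r_full / (1 + (n − 1)·r_full) = 1.5521 / 1.9192 ≈ 0.8087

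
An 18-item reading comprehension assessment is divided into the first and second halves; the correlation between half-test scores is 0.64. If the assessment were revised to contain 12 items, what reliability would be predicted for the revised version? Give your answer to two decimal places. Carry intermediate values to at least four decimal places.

0.70

First correct the split-half correlation to full-test reliability: r_full = 2 × 0.64 / (1 + 0.64) ≈ 0.7805
Then adjust to 12 items: n = 12/18 = 0.6667
r_new = n·r_full / (1 + (n − 1)·r_full) = 0.5204 / 0.7399 ≈ 0.7033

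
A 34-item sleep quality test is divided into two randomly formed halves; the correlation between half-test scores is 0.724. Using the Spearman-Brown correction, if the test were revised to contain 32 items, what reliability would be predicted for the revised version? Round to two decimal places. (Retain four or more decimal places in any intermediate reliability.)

First correct the split-half correlation to full-test reliability: r_full = 2 × 0.724 / (1 + 0.724) ≈ 0.8399
Length factor from 34 to 32 items: n = 32/34 = 0.9412
r_new = n·r_full / (1 + (n − 1)·r_full) = 0.7905 / 0.9506 ≈ 0.8316

0.83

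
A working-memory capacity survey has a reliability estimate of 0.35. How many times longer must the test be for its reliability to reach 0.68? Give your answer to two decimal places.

3.95

Invert Spearman-Brown to solve for n:
n = r*(1 − r) / [ r (1 − r*) ]
n = 0.68(1 − 0.35) / [0.35(1 − 0.68)]
n = 0.4420 / 0.1120 ≈ 3.9464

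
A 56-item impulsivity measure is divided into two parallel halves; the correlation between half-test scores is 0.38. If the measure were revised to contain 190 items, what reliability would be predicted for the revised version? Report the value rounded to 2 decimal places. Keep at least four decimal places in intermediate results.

Full-test reliability from the split-half r: r_full = 2(0.38)/(1 + 0.38) = 0.5507
Length factor from 56 to 190 items: n = 190/56 = 3.3929
r_new = n·r_full / (1 + (n − 1)·r_full) = 1.8685 / 2.3178 ≈ 0.8062

0.81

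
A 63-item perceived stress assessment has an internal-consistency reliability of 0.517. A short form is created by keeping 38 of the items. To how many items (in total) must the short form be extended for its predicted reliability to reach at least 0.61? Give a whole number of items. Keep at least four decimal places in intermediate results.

First, r for the 38-item form: n = 38/63 = 0.6032, so r_38 = 0.6032·0.517/(1 + (0.6032 − 1)·0.517) = 0.3923
Then solve for n' with r_old = 0.3923, r_target = 0.61: n' = 0.61(1 − 0.3923)/[0.3923(1 − 0.61)] = 2.4229
Total items = 2.4229 × 38 = 92.07, rounded up to 93.

93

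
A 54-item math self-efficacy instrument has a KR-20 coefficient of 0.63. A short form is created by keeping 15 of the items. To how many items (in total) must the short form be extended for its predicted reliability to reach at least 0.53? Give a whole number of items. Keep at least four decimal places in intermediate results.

Short-form reliability: n = 15/54 = 0.2778; r_15 = n·r/(1+(n−1)r) ≈ 0.3211
Then solve for n' with r_old = 0.3211, r_target = 0.53: n' = 0.53(1 − 0.3211)/[0.3211(1 − 0.53)] = 2.3842
Total items = 2.3842 × 15 = 35.76, rounded up to 36.

36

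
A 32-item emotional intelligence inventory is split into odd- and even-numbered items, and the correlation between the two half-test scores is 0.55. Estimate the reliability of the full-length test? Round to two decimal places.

0.71

r_full = 2(0.55) / (1 + 0.55)
       = 1.1000 / 1.5500 = 0.7097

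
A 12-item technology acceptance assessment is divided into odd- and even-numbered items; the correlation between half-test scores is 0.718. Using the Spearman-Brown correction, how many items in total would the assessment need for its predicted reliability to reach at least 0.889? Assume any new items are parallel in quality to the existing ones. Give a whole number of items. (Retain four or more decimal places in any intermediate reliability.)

r_full = 2(0.718)/(1 + 0.718) = 0.8359
n = r_tgt(1 − r_full) / [r_full(1 − r_tgt)] = 0.889 × 0.1641 / (0.8359 × 0.111) ≈ 1.5723
Items = 1.5723 × 12 ≈ 18.87 → 19

19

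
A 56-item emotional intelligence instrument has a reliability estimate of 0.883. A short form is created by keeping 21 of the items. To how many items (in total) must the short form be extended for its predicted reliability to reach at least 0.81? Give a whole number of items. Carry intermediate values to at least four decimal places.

32

Short-form reliability: n = 21/56 = 0.3750; r_21 = n·r/(1+(n−1)r) ≈ 0.7389
Length factor from the short form to reach 0.81: n' = 0.81(1 − 0.7389) / [0.7389(1 − 0.81)] ≈ 1.5064
Items = 1.5064 × 21 ≈ 31.63 → 32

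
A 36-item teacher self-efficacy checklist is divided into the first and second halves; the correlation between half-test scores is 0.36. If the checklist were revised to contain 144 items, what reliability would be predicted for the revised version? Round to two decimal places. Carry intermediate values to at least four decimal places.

Full-test reliability from the split-half r: r_full = 2(0.36)/(1 + 0.36) = 0.5294
Length factor from 36 to 144 items: n = 144/36 = 4.0000
r_new = n·r_full / (1 + (n − 1)·r_full) = 2.1176 / 2.5882 ≈ 0.8182

0.82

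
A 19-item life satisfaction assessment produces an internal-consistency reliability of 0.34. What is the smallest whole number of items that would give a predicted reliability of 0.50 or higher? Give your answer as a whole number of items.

37

n = 0.50(1 − 0.34) / [0.34(1 − 0.50)]
n = 0.3300 / 0.1700 ≈ 1.9412
1.9412 × 19 = 36.88 → 37 items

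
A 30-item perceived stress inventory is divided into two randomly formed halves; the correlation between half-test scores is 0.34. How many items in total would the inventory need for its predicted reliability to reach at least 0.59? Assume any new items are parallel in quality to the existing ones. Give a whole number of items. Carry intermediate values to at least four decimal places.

42

Corrected full-test reliability: r_full = 2 × 0.34 / (1 + 0.34) ≈ 0.5075
Solve Spearman-Brown for n: n = 0.59(1 − 0.5075) / [0.5075(1 − 0.59)] = 1.3965
Items = 1.3965 × 30 ≈ 41.90 → 42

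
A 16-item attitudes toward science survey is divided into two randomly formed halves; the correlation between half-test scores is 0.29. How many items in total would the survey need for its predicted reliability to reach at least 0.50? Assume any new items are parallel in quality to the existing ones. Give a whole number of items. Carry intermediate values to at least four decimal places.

Corrected full-test reliability: r_full = 2 × 0.29 / (1 + 0.29) ≈ 0.4496
n = r_tgt(1 − r_full) / [r_full(1 − r_tgt)] = 0.50 × 0.5504 / (0.4496 × 0.50) ≈ 1.2242
Required items = 1.2242 × 16 = 19.59, so 20 items.

20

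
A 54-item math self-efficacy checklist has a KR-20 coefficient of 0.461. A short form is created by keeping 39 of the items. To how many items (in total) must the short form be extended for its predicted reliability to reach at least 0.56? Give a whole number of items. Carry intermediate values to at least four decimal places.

81

First, r for the 39-item form: n = 39/54 = 0.7222, so r_39 = 0.7222·0.461/(1 + (0.7222 − 1)·0.461) = 0.3818
Length factor from the short form to reach 0.56: n' = 0.56(1 − 0.3818) / [0.3818(1 − 0.56)] ≈ 2.0608
Total items = 2.0608 × 39 = 80.37, rounded up to 81.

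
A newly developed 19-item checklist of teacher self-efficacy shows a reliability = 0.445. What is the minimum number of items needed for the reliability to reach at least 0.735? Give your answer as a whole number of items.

66

Rearranging the Spearman-Brown formula for n,
n = r_target (1 − r_old) / [ r_old (1 − r_target) ]
n = 0.735(1 − 0.445) / [0.445(1 − 0.735)]
n = 0.407925 / 0.117925 ≈ 3.4592
Items needed = n × 19 = 3.4592 × 19 ≈ 65.72 → round up to 66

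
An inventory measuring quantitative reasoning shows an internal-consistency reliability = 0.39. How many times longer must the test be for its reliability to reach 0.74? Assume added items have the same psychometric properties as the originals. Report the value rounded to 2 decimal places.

Invert Spearman-Brown to solve for n:
n = r_target (1 − r_old) / [ r_old (1 − r_target) ]
n = [0.74 × 0.61] / [0.39 × 0.26]
n = 0.4514 / 0.1014 ≈ 4.4517

4.45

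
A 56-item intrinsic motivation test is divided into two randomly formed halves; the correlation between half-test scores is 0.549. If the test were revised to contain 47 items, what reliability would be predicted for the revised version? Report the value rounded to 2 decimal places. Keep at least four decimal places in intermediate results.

0.67

Spearman-Brown correction (n = 2): r_full = 2·0.549/(1 + 0.549) = 0.7088
Length factor from 56 to 47 items: n = 47/56 = 0.8393
r_new = n·r_full / (1 + (n − 1)·r_full) = 0.5949 / 0.8861 ≈ 0.6714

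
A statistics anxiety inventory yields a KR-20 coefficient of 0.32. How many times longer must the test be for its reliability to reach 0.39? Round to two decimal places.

1.36

Spearman-Brown solved for the length factor n:
n = r_target (1 − r_old) / [ r_old (1 − r_target) ]
n = [0.39 × 0.68] / [0.32 × 0.61]
n = 0.2652 / 0.1952 ≈ 1.3586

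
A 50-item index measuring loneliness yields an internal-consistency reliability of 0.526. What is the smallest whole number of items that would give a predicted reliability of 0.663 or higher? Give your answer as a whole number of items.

89

Invert Spearman-Brown to solve for n:
n = r*(1 − r) / [ r (1 − r*) ]
n = 0.663 × (1 − 0.526) / [ 0.526 × (1 − 0.663) ]
n = 0.314262 / 0.177262 ≈ 1.7729
1.7729 × 50 = 88.64 → 89 items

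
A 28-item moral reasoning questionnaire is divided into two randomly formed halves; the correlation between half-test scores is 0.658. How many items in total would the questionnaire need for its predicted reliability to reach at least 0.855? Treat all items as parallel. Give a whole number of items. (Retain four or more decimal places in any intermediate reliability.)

Corrected full-test reliability: r_full = 2 × 0.658 / (1 + 0.658) ≈ 0.7937
Solve Spearman-Brown for n: n = 0.855(1 − 0.7937) / [0.7937(1 − 0.855)] = 1.5326
Required items = 1.5326 × 28 = 42.91, so 43 items.

43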